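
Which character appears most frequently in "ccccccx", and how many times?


Input: 'ccccccx'
Operation: tally each character
Counts: 'c':6, 'x':1
Maximum: 'c' appears 6 times


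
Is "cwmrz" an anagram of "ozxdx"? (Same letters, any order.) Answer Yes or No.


String 1: 'ozxdx' -> sorted: 'doxxz'
String 2: 'cwmrz' -> sorted: 'cmrwz'
Compare sorted forms: 'doxxz' != 'cmrwz'
Anagram: No


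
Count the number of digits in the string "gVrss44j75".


Input string: 'gVrss44j75'
Operation: count digit characters (0-9)
Scan: 'g', 'V', 'r', 's', 's', '4'(digit), '4'(digit), 'j', '7'(digit), '5'(digit)
Digits found: 4
Result: 4


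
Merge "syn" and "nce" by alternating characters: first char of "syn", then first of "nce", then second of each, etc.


String 1: 'syn'
String 2: 'nce'
Operation: alternate characters
Pairs: 's'+'n', 'y'+'c', 'n'+'e'
Result: snycne


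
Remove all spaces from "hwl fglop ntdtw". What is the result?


Input string: 'hwl fglop ntdtw'
Operation: remove all spaces
Words: 'hwl', 'fglop', 'ntdtw'
Join without spaces: hwlfglopntdtw


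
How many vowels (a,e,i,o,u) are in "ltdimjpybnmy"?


Input string: 'ltdimjpybnmy'
Operation: count vowels (a, e, i, o, u)
Scan: s[0]='l', s[1]='t', s[2]='d', s[3]='i' (vowel), s[4]='m', s[5]='j', s[6]='p', s[7]='y', s[8]='b', s[9]='n', s[10]='m', s[11]='y'
Vowels found: 1
Result: 1


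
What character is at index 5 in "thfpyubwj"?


Input string: 'thfpyubwj'
Operation: get character at index 5
Index mapping: s[0]='t', s[1]='h', s[2]='f', s[3]='p', s[4]='y', s[5]='u'
Result: 'u'


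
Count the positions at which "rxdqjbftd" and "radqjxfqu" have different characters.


String 1: 'rxdqjbftd'
String 2: 'radqjxfqu'
Compare each position: pos 0: 'r'=='r', pos 1: 'x'!='a', pos 2: 'd'=='d', pos 3: 'q'=='q', pos 4: 'j'=='j', pos 5: 'b'!='x', pos 6: 'f'=='f', pos 7: 't'!='q', pos 8: 'd'!='u'
Differing positions: 4
Hamming distance: 4


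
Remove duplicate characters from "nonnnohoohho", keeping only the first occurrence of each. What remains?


Input: 'nonnnohoohho'
Operation: keep first occurrence of each character
Scan: s[0]='n' new -> keep; s[1]='o' new -> keep; s[2]='n' seen -> skip; s[3]='n' seen -> skip; s[4]='n' seen -> skip; s[5]='o' seen -> skip; s[6]='h' new -> keep; s[7]='o' seen -> skip; s[8]='o' seen -> skip; s[9]='h' seen -> skip; s[10]='h' seen -> skip; s[11]='o' seen -> skip
Result: noh


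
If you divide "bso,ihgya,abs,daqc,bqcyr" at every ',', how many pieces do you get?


Input string: 'bso,ihgya,abs,daqc,bqcyr'
Delimiter: ','
Split result: 'bso', 'ihgya', 'abs', 'daqc', 'bqcyr'
Number of parts: 5


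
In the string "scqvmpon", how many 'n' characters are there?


Input string: 'scqvmpon'
Target character: 'n'
Scan each position: s[7]='n'
Matches found at indices: 7
Total: 1


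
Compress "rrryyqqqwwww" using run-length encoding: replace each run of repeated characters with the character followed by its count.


Input: 'rrryyqqqwwww'
Operation: identify consecutive runs
Runs: 'rrr' -> r3, 'yy' -> y2, 'qqq' -> q3, 'wwww' -> w4
Encoded: r3y2q3w4


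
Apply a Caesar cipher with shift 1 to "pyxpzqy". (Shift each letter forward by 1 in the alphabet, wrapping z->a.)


Input: 'pyxpzqy', shift = 1
Operation: for each letter, (position + 1) mod 26
Mapping: 'p'(15+1=16)->'q', 'y'(24+1=25)->'z', 'x'(23+1=24)->'y', 'p'(15+1=16)->'q', 'z'(25+1=26, 26 mod 26=0)->'a', 'q'(16+1=17)->'r', 'y'(24+1=25)->'z'
Result: qzyqarz


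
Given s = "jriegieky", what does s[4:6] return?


Input string: 'jriegieky'
Operation: slice [4:6]
Extract characters: s[4]='g', s[5]='i'
Result: gi


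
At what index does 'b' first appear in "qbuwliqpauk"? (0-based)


Input string: 'qbuwliqpauk'
Target: 'b'
Scanning left to right: s[0]='q', s[1]='b'
First match at index: 1


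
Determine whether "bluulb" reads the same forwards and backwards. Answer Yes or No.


Input string: 'bluulb'
Reversed: 'bluulb'
Compare pairs: s[0]='b' vs s[5]='b' (match), s[1]='l' vs s[4]='l' (match), s[2]='u' vs s[3]='u' (match)
Palindrome: Yes


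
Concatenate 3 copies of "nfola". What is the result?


Input string: 'nfola'
Operation: repeat 3 times
Concatenation: 'nfola' + 'nfola' + 'nfola'
Result: nfolanfolanfola


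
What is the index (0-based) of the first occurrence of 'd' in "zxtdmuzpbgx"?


Input string: 'zxtdmuzpbgx'
Target: 'd'
Scanning left to right: s[0]='z', s[1]='x', s[2]='t', s[3]='d'
First match at index: 3


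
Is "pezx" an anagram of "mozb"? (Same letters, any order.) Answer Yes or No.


String 1: 'mozb' -> sorted: 'bmoz'
String 2: 'pezx' -> sorted: 'epxz'
Compare sorted forms: 'bmoz' != 'epxz'
Anagram: No


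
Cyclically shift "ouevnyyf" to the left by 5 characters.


Input: 'ouevnyyf', shift = 5
Operation: split at index 5 and swap parts
Front part s[0:5] = 'ouevn'
Back part s[5:] = 'yyf'
Rotated = back + front = 'yyf' + 'ouevn'
Result: yyfouevn


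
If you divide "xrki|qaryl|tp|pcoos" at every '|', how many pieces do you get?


Input string: 'xrki|qaryl|tp|pcoos'
Delimiter: '|'
Split result: 'xrki', 'qaryl', 'tp', 'pcoos'
Number of parts: 4


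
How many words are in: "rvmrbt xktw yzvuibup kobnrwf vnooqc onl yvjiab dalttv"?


Input string: 'rvmrbt xktw yzvuibup kobnrwf vnooqc onl yvjiab dalttv'
Operation: split by spaces
Words found: 'rvmrbt', 'xktw', 'yzvuibup', 'kobnrwf', 'vnooqc', 'onl', 'yvjiab', 'dalttv'
Word count: 8


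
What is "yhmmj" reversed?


Input string: 'yhmmj'
Operation: reverse character order
Original order: 'y' -> 'h' -> 'm' -> 'm' -> 'j'
Reversed order: 'j' -> 'm' -> 'm' -> 'h' -> 'y'
Result: jmmhy


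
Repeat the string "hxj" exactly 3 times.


Input string: 'hxj'
Operation: repeat 3 times
Concatenation: 'hxj' + 'hxj' + 'hxj'
Result: hxjhxjhxj


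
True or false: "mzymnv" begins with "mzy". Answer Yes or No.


Input string: 'mzymnv'
Prefix to check: 'mzy'
First 3 characters of input: 'mzy'
Match: True
Result: Yes


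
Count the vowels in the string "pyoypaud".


Input string: 'pyoypaud'
Operation: count vowels (a, e, i, o, u)
Scan: s[0]='p', s[1]='y', s[2]='o' (vowel), s[3]='y', s[4]='p', s[5]='a' (vowel), s[6]='u' (vowel), s[7]='d'
Vowels found: 3
Result: 3


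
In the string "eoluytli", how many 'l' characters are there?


Input string: 'eoluytli'
Target character: 'l'
Scan each position: s[2]='l', s[6]='l'
Matches found at indices: 2, 6
Total: 2


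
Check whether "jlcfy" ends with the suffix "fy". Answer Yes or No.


Input string: 'jlcfy'
Suffix to check: 'fy'
Last 2 characters of input: 'fy'
Match: True
Result: Yes


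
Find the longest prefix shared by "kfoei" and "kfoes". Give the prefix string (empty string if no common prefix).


String 1: 'kfoei'
String 2: 'kfoes'
Compare position by position:
pos 0: 'k' vs 'k' match
pos 1: 'f' vs 'f' match
pos 2: 'o' vs 'o' match
pos 3: 'e' vs 'e' match
pos 4: 'i' vs 's' differ -> stop
Longest common prefix: "kfoe" (length 4)


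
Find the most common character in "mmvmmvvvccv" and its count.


Input: 'mmvmmvvvccv'
Operation: tally each character
Counts: 'c':2, 'm':4, 'v':5
Maximum: 'v' appears 5 times


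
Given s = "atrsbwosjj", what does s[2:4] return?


Input string: 'atrsbwosjj'
Operation: slice [2:4]
Extract characters: s[2]='r', s[3]='s'
Result: rs


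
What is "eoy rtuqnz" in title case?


Input string: 'eoy rtuqnz'
Operation: capitalize first letter of each word
Word transformations: 'eoy'->'Eoy', 'rtuqnz'->'Rtuqnz'
Result: Eoy Rtuqnz


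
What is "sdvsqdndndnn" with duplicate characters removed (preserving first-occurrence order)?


Input: 'sdvsqdndndnn'
Operation: keep first occurrence of each character
Scan: s[0]='s' new -> keep; s[1]='d' new -> keep; s[2]='v' new -> keep; s[3]='s' seen -> skip; s[4]='q' new -> keep; s[5]='d' seen -> skip; s[6]='n' new -> keep; s[7]='d' seen -> skip; s[8]='n' seen -> skip; s[9]='d' seen -> skip; s[10]='n' seen -> skip; s[11]='n' seen -> skip
Result: sdvqn


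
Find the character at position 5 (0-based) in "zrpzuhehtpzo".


Input string: 'zrpzuhehtpzo'
Operation: get character at index 5
Index mapping: s[0]='z', s[1]='r', s[2]='p', s[3]='z', s[4]='u', s[5]='h'
Result: 'h'


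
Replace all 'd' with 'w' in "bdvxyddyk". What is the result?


Input string: 'bdvxyddyk'
Operation: replace 'd' with 'w'
Positions of 'd': 1, 5, 6
After replacement: bwvxywwyk


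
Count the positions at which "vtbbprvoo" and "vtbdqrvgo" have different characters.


String 1: 'vtbbprvoo'
String 2: 'vtbdqrvgo'
Compare each position: pos 0: 'v'=='v', pos 1: 't'=='t', pos 2: 'b'=='b', pos 3: 'b'!='d', pos 4: 'p'!='q', pos 5: 'r'=='r', pos 6: 'v'=='v', pos 7: 'o'!='g', pos 8: 'o'=='o'
Differing positions: 3
Hamming distance: 3


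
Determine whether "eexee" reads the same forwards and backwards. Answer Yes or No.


Input string: 'eexee'
Reversed: 'eexee'
Compare pairs: s[0]='e' vs s[4]='e' (match), s[1]='e' vs s[3]='e' (match)
Palindrome: Yes


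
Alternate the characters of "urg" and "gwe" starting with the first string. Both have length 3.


String 1: 'urg'
String 2: 'gwe'
Operation: alternate characters
Pairs: 'u'+'g', 'r'+'w', 'g'+'e'
Result: ugrwge


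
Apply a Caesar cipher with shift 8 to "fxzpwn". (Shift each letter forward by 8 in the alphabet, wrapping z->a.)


Input: 'fxzpwn', shift = 8
Operation: for each letter, (position + 8) mod 26
Mapping: 'f'(5+8=13)->'n', 'x'(23+8=31, 31 mod 26=5)->'f', 'z'(25+8=33, 33 mod 26=7)->'h', 'p'(15+8=23)->'x', 'w'(22+8=30, 30 mod 26=4)->'e', 'n'(13+8=21)->'v'
Result: nfhxev


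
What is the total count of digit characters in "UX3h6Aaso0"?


Input string: 'UX3h6Aaso0'
Operation: count digit characters (0-9)
Scan: 'U', 'X', '3'(digit), 'h', '6'(digit), 'A', 'a', 's', 'o', '0'(digit)
Digits found: 3
Result: 3


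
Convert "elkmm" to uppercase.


Input string: 'elkmm'
Operation: convert each letter to uppercase
Mapping: 'e'->'E', 'l'->'L', 'k'->'K', 'm'->'M', 'm'->'M'
Result: ELKMM


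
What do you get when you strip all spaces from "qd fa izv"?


Input string: 'qd fa izv'
Operation: remove all spaces
Words: 'qd', 'fa', 'izv'
Join without spaces: qdfaizv


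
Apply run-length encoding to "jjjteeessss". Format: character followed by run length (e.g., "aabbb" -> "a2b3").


Input: 'jjjteeessss'
Operation: identify consecutive runs
Runs: 'jjj' -> j3, 't' -> t1, 'eee' -> e3, 'ssss' -> s4
Encoded: j3t1e3s4


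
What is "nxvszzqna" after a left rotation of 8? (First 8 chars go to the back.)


Input: 'nxvszzqna', shift = 8
Operation: split at index 8 and swap parts
Front part s[0:8] = 'nxvszzqn'
Back part s[8:] = 'a'
Rotated = back + front = 'a' + 'nxvszzqn'
Result: anxvszzqn


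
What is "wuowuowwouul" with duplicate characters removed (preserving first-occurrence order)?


Input: 'wuowuowwouul'
Operation: keep first occurrence of each character
Scan: s[0]='w' new -> keep; s[1]='u' new -> keep; s[2]='o' new -> keep; s[3]='w' seen -> skip; s[4]='u' seen -> skip; s[5]='o' seen -> skip; s[6]='w' seen -> skip; s[7]='w' seen -> skip; s[8]='o' seen -> skip; s[9]='u' seen -> skip; s[10]='u' seen -> skip; s[11]='l' new -> keep
Result: wuol


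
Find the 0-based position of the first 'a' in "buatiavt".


Input string: 'buatiavt'
Target: 'a'
Scanning left to right: s[0]='b', s[1]='u', s[2]='a'
First match at index: 2


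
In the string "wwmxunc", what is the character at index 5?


Input string: 'wwmxunc'
Operation: get character at index 5
Index mapping: s[0]='w', s[1]='w', s[2]='m', s[3]='x', s[4]='u', s[5]='n'
Result: 'n'


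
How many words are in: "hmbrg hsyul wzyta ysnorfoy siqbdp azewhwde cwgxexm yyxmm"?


Input string: 'hmbrg hsyul wzyta ysnorfoy siqbdp azewhwde cwgxexm yyxmm'
Operation: split by spaces
Words found: 'hmbrg', 'hsyul', 'wzyta', 'ysnorfoy', 'siqbdp', 'azewhwde', 'cwgxexm', 'yyxmm'
Word count: 8


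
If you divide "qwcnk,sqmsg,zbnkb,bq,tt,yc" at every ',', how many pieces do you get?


Input string: 'qwcnk,sqmsg,zbnkb,bq,tt,yc'
Delimiter: ','
Split result: 'qwcnk', 'sqmsg', 'zbnkb', 'bq', 'tt', 'yc'
Number of parts: 6


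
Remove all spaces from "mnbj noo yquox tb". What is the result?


Input string: 'mnbj noo yquox tb'
Operation: remove all spaces
Words: 'mnbj', 'noo', 'yquox', 'tb'
Join without spaces: mnbjnooyquoxtb


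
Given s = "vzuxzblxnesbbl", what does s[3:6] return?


Input string: 'vzuxzblxnesbbl'
Operation: slice [3:6]
Extract characters: s[3]='x', s[4]='z', s[5]='b'
Result: xzb


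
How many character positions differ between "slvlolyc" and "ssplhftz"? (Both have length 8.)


String 1: 'slvlolyc'
String 2: 'ssplhftz'
Compare each position: pos 0: 's'=='s', pos 1: 'l'!='s', pos 2: 'v'!='p', pos 3: 'l'=='l', pos 4: 'o'!='h', pos 5: 'l'!='f', pos 6: 'y'!='t', pos 7: 'c'!='z'
Differing positions: 6
Hamming distance: 6


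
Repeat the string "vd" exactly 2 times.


Input string: 'vd'
Operation: repeat 2 times
Concatenation: 'vd' + 'vd'
Result: vdvd


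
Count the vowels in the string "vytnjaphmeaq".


Input string: 'vytnjaphmeaq'
Operation: count vowels (a, e, i, o, u)
Scan: s[0]='v', s[1]='y', s[2]='t', s[3]='n', s[4]='j', s[5]='a' (vowel), s[6]='p', s[7]='h', s[8]='m', s[9]='e' (vowel), s[10]='a' (vowel), s[11]='q'
Vowels found: 3
Result: 3


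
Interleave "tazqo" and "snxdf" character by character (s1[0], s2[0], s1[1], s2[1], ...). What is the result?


String 1: 'tazqo'
String 2: 'snxdf'
Operation: alternate characters
Pairs: 't'+'s', 'a'+'n', 'z'+'x', 'q'+'d', 'o'+'f'
Result: tsanzxqdof


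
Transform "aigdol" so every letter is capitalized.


Input string: 'aigdol'
Operation: convert each letter to uppercase
Mapping: 'a'->'A', 'i'->'I', 'g'->'G', 'd'->'D', 'o'->'O', 'l'->'L'
Result: AIGDOL


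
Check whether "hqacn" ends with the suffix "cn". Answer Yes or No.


Input string: 'hqacn'
Suffix to check: 'cn'
Last 2 characters of input: 'cn'
Match: True
Result: Yes


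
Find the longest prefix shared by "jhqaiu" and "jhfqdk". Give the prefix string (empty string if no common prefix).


String 1: 'jhqaiu'
String 2: 'jhfqdk'
Compare position by position:
pos 0: 'j' vs 'j' match
pos 1: 'h' vs 'h' match
pos 2: 'q' vs 'f' differ -> stop
Longest common prefix: "jh" (length 2)


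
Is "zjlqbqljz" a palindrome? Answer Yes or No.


Input string: 'zjlqbqljz'
Reversed: 'zjlqbqljz'
Compare pairs: s[0]='z' vs s[8]='z' (match), s[1]='j' vs s[7]='j' (match), s[2]='l' vs s[6]='l' (match), s[3]='q' vs s[5]='q' (match)
Palindrome: Yes


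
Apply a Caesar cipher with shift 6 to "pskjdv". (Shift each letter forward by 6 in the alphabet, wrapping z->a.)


Input: 'pskjdv', shift = 6
Operation: for each letter, (position + 6) mod 26
Mapping: 'p'(15+6=21)->'v', 's'(18+6=24)->'y', 'k'(10+6=16)->'q', 'j'(9+6=15)->'p', 'd'(3+6=9)->'j', 'v'(21+6=27, 27 mod 26=1)->'b'
Result: vyqpjb


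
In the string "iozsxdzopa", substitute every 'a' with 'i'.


Input string: 'iozsxdzopa'
Operation: replace 'a' with 'i'
Positions of 'a': 9
After replacement: iozsxdzopi


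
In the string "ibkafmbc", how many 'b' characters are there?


Input string: 'ibkafmbc'
Target character: 'b'
Scan each position: s[1]='b', s[6]='b'
Matches found at indices: 1, 6
Total: 2


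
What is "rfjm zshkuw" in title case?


Input string: 'rfjm zshkuw'
Operation: capitalize first letter of each word
Word transformations: 'rfjm'->'Rfjm', 'zshkuw'->'Zshkuw'
Result: Rfjm Zshkuw


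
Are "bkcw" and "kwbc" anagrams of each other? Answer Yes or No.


String 1: 'bkcw' -> sorted: 'bckw'
String 2: 'kwbc' -> sorted: 'bckw'
Compare sorted forms: 'bckw' == 'bckw'
Anagram: Yes


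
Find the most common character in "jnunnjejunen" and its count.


Input: 'jnunnjejunen'
Operation: tally each character
Counts: 'e':2, 'j':3, 'n':5, 'u':2
Maximum: 'n' appears 5 times


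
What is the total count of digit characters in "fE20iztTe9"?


Input string: 'fE20iztTe9'
Operation: count digit characters (0-9)
Scan: 'f', 'E', '2'(digit), '0'(digit), 'i', 'z', 't', 'T', 'e', '9'(digit)
Digits found: 3
Result: 3


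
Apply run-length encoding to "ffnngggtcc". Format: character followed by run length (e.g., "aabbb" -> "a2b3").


Input: 'ffnngggtcc'
Operation: identify consecutive runs
Runs: 'ff' -> f2, 'nn' -> n2, 'ggg' -> g3, 't' -> t1, 'cc' -> c2
Encoded: f2n2g3t1c2


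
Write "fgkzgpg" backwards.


Input string: 'fgkzgpg'
Operation: reverse character order
Original order: 'f' -> 'g' -> 'k' -> 'z' -> 'g' -> 'p' -> 'g'
Reversed order: 'g' -> 'p' -> 'g' -> 'z' -> 'k' -> 'g' -> 'f'
Result: gpgzkgf


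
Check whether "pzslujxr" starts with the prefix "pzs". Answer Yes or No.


Input string: 'pzslujxr'
Prefix to check: 'pzs'
First 3 characters of input: 'pzs'
Match: True
Result: Yes


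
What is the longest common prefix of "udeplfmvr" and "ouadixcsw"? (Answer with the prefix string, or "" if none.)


String 1: 'udeplfmvr'
String 2: 'ouadixcsw'
Compare position by position:
pos 0: 'u' vs 'o' differ -> stop
Longest common prefix: "" (length 0)


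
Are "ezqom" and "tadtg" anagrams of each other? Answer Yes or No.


String 1: 'ezqom' -> sorted: 'emoqz'
String 2: 'tadtg' -> sorted: 'adgtt'
Compare sorted forms: 'emoqz' != 'adgtt'
Anagram: No


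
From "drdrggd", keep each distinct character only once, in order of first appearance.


Input: 'drdrggd'
Operation: keep first occurrence of each character
Scan: s[0]='d' new -> keep; s[1]='r' new -> keep; s[2]='d' seen -> skip; s[3]='r' seen -> skip; s[4]='g' new -> keep; s[5]='g' seen -> skip; s[6]='d' seen -> skip
Result: drg


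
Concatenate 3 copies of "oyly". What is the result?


Input string: 'oyly'
Operation: repeat 3 times
Concatenation: 'oyly' + 'oyly' + 'oyly'
Result: oylyoylyoyly


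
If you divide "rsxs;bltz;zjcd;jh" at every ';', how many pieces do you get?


Input string: 'rsxs;bltz;zjcd;jh'
Delimiter: ';'
Split result: 'rsxs', 'bltz', 'zjcd', 'jh'
Number of parts: 4


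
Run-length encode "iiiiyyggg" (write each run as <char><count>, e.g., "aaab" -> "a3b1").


Input: 'iiiiyyggg'
Operation: identify consecutive runs
Runs: 'iiii' -> i4, 'yy' -> y2, 'ggg' -> g3
Encoded: i4y2g3


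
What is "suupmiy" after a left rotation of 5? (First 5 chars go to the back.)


Input: 'suupmiy', shift = 5
Operation: split at index 5 and swap parts
Front part s[0:5] = 'suupm'
Back part s[5:] = 'iy'
Rotated = back + front = 'iy' + 'suupm'
Result: iysuupm


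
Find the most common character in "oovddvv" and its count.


Input: 'oovddvv'
Operation: tally each character
Counts: 'd':2, 'o':2, 'v':3
Maximum: 'v' appears 3 times


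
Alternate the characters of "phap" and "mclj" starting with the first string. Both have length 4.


String 1: 'phap'
String 2: 'mclj'
Operation: alternate characters
Pairs: 'p'+'m', 'h'+'c', 'a'+'l', 'p'+'j'
Result: pmhcalpj


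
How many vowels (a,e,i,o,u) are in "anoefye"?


Input string: 'anoefye'
Operation: count vowels (a, e, i, o, u)
Scan: s[0]='a' (vowel), s[1]='n', s[2]='o' (vowel), s[3]='e' (vowel), s[4]='f', s[5]='y', s[6]='e' (vowel)
Vowels found: 4
Result: 4


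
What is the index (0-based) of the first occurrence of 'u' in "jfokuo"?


Input string: 'jfokuo'
Target: 'u'
Scanning left to right: s[0]='j', s[1]='f', s[2]='o', s[3]='k', s[4]='u'
First match at index: 4


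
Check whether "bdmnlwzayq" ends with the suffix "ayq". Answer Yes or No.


Input string: 'bdmnlwzayq'
Suffix to check: 'ayq'
Last 3 characters of input: 'ayq'
Match: True
Result: Yes


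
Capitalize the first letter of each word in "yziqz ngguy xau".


Input string: 'yziqz ngguy xau'
Operation: capitalize first letter of each word
Word transformations: 'yziqz'->'Yziqz', 'ngguy'->'Ngguy', 'xau'->'Xau'
Result: Yziqz Ngguy Xau


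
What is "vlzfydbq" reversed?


Input string: 'vlzfydbq'
Operation: reverse character order
Original order: 'v' -> 'l' -> 'z' -> 'f' -> 'y' -> 'd' -> 'b' -> 'q'
Reversed order: 'q' -> 'b' -> 'd' -> 'y' -> 'f' -> 'z' -> 'l' -> 'v'
Result: qbdyfzlv


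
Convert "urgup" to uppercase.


Input string: 'urgup'
Operation: convert each letter to uppercase
Mapping: 'u'->'U', 'r'->'R', 'g'->'G', 'u'->'U', 'p'->'P'
Result: URGUP


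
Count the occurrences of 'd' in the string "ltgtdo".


Input string: 'ltgtdo'
Target character: 'd'
Scan each position: s[4]='d'
Matches found at indices: 4
Total: 1


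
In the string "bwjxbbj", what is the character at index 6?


Input string: 'bwjxbbj'
Operation: get character at index 6
Index mapping: s[0]='b', s[1]='w', s[2]='j', s[3]='x', s[4]='b', s[5]='b', s[6]='j'
Result: 'j'


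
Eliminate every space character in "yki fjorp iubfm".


Input string: 'yki fjorp iubfm'
Operation: remove all spaces
Words: 'yki', 'fjorp', 'iubfm'
Join without spaces: ykifjorpiubfm


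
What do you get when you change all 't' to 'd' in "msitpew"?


Input string: 'msitpew'
Operation: replace 't' with 'd'
Positions of 't': 3
After replacement: msidpew


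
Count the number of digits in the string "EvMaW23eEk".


Input string: 'EvMaW23eEk'
Operation: count digit characters (0-9)
Scan: 'E', 'v', 'M', 'a', 'W', '2'(digit), '3'(digit), 'e', 'E', 'k'
Digits found: 2
Result: 2


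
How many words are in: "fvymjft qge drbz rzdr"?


Input string: 'fvymjft qge drbz rzdr'
Operation: split by spaces
Words found: 'fvymjft', 'qge', 'drbz', 'rzdr'
Word count: 4


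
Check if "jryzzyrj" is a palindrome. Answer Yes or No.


Input string: 'jryzzyrj'
Reversed: 'jryzzyrj'
Compare pairs: s[0]='j' vs s[7]='j' (match), s[1]='r' vs s[6]='r' (match), s[2]='y' vs s[5]='y' (match), s[3]='z' vs s[4]='z' (match)
Palindrome: Yes


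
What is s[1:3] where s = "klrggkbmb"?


Input string: 'klrggkbmb'
Operation: slice [1:3]
Extract characters: s[1]='l', s[2]='r'
Result: lr


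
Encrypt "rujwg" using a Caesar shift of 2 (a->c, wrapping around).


Input: 'rujwg', shift = 2
Operation: for each letter, (position + 2) mod 26
Mapping: 'r'(17+2=19)->'t', 'u'(20+2=22)->'w', 'j'(9+2=11)->'l', 'w'(22+2=24)->'y', 'g'(6+2=8)->'i'
Result: twlyi


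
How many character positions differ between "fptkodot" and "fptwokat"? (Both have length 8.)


String 1: 'fptkodot'
String 2: 'fptwokat'
Compare each position: pos 0: 'f'=='f', pos 1: 'p'=='p', pos 2: 't'=='t', pos 3: 'k'!='w', pos 4: 'o'=='o', pos 5: 'd'!='k', pos 6: 'o'!='a', pos 7: 't'=='t'
Differing positions: 3
Hamming distance: 3


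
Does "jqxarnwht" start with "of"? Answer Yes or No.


Input string: 'jqxarnwht'
Prefix to check: 'of'
First 2 characters of input: 'jq'
Match: False
Result: No


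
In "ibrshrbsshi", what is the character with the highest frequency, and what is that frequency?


Input: 'ibrshrbsshi'
Operation: tally each character
Counts: 'b':2, 'h':2, 'i':2, 'r':2, 's':3
Maximum: 's' appears 3 times


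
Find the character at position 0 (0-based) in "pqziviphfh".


Input string: 'pqziviphfh'
Operation: get character at index 0
Index mapping: s[0]='p'
Result: 'p'


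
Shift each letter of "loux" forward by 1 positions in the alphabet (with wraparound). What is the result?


Input: 'loux', shift = 1
Operation: for each letter, (position + 1) mod 26
Mapping: 'l'(11+1=12)->'m', 'o'(14+1=15)->'p', 'u'(20+1=21)->'v', 'x'(23+1=24)->'y'
Result: mpvy


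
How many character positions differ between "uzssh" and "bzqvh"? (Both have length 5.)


String 1: 'uzssh'
String 2: 'bzqvh'
Compare each position: pos 0: 'u'!='b', pos 1: 'z'=='z', pos 2: 's'!='q', pos 3: 's'!='v', pos 4: 'h'=='h'
Differing positions: 3
Hamming distance: 3


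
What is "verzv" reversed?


Input string: 'verzv'
Operation: reverse character order
Original order: 'v' -> 'e' -> 'r' -> 'z' -> 'v'
Reversed order: 'v' -> 'z' -> 'r' -> 'e' -> 'v'
Result: vzrev


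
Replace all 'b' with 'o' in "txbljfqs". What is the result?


Input string: 'txbljfqs'
Operation: replace 'b' with 'o'
Positions of 'b': 2
After replacement: txoljfqs


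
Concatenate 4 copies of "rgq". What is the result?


Input string: 'rgq'
Operation: repeat 4 times
Concatenation: 'rgq' + 'rgq' + 'rgq' + 'rgq'
Result: rgqrgqrgqrgq


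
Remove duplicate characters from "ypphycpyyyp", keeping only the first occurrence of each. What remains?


Input: 'ypphycpyyyp'
Operation: keep first occurrence of each character
Scan: s[0]='y' new -> keep; s[1]='p' new -> keep; s[2]='p' seen -> skip; s[3]='h' new -> keep; s[4]='y' seen -> skip; s[5]='c' new -> keep; s[6]='p' seen -> skip; s[7]='y' seen -> skip; s[8]='y' seen -> skip; s[9]='y' seen -> skip; s[10]='p' seen -> skip
Result: yphc


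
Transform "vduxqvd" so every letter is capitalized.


Input string: 'vduxqvd'
Operation: convert each letter to uppercase
Mapping: 'v'->'V', 'd'->'D', 'u'->'U', 'x'->'X', 'q'->'Q', 'v'->'V', 'd'->'D'
Result: VDUXQVD


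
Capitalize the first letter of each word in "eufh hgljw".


Input string: 'eufh hgljw'
Operation: capitalize first letter of each word
Word transformations: 'eufh'->'Eufh', 'hgljw'->'Hgljw'
Result: Eufh Hgljw


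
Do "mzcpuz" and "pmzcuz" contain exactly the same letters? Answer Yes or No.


String 1: 'mzcpuz' -> sorted: 'cmpuzz'
String 2: 'pmzcuz' -> sorted: 'cmpuzz'
Compare sorted forms: 'cmpuzz' == 'cmpuzz'
Anagram: Yes


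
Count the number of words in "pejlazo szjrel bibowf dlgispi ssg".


Input string: 'pejlazo szjrel bibowf dlgispi ssg'
Operation: split by spaces
Words found: 'pejlazo', 'szjrel', 'bibowf', 'dlgispi', 'ssg'
Word count: 5


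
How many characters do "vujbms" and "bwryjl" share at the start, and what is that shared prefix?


String 1: 'vujbms'
String 2: 'bwryjl'
Compare position by position:
pos 0: 'v' vs 'b' differ -> stop
Longest common prefix: "" (length 0)


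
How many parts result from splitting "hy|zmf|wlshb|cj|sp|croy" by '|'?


Input string: 'hy|zmf|wlshb|cj|sp|croy'
Delimiter: '|'
Split result: 'hy', 'zmf', 'wlshb', 'cj', 'sp', 'croy'
Number of parts: 6


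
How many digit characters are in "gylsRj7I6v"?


Input string: 'gylsRj7I6v'
Operation: count digit characters (0-9)
Scan: 'g', 'y', 'l', 's', 'R', 'j', '7'(digit), 'I', '6'(digit), 'v'
Digits found: 2
Result: 2


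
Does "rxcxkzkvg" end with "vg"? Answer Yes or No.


Input string: 'rxcxkzkvg'
Suffix to check: 'vg'
Last 2 characters of input: 'vg'
Match: True
Result: Yes


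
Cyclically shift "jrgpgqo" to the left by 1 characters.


Input: 'jrgpgqo', shift = 1
Operation: split at index 1 and swap parts
Front part s[0:1] = 'j'
Back part s[1:] = 'rgpgqo'
Rotated = back + front = 'rgpgqo' + 'j'
Result: rgpgqoj


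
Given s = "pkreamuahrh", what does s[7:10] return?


Input string: 'pkreamuahrh'
Operation: slice [7:10]
Extract characters: s[7]='a', s[8]='h', s[9]='r'
Result: ahr


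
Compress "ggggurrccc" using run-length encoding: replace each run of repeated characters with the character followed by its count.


Input: 'ggggurrccc'
Operation: identify consecutive runs
Runs: 'gggg' -> g4, 'u' -> u1, 'rr' -> r2, 'ccc' -> c3
Encoded: g4u1r2c3


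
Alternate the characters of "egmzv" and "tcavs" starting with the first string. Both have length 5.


String 1: 'egmzv'
String 2: 'tcavs'
Operation: alternate characters
Pairs: 'e'+'t', 'g'+'c', 'm'+'a', 'z'+'v', 'v'+'s'
Result: etgcmazvvs


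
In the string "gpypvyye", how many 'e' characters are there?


Input string: 'gpypvyye'
Target character: 'e'
Scan each position: s[7]='e'
Matches found at indices: 7
Total: 1


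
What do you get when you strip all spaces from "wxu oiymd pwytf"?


Input string: 'wxu oiymd pwytf'
Operation: remove all spaces
Words: 'wxu', 'oiymd', 'pwytf'
Join without spaces: wxuoiymdpwytf


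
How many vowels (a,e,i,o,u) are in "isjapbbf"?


Input string: 'isjapbbf'
Operation: count vowels (a, e, i, o, u)
Scan: s[0]='i' (vowel), s[1]='s', s[2]='j', s[3]='a' (vowel), s[4]='p', s[5]='b', s[6]='b', s[7]='f'
Vowels found: 2
Result: 2


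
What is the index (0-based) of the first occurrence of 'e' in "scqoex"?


Input string: 'scqoex'
Target: 'e'
Scanning left to right: s[0]='s', s[1]='c', s[2]='q', s[3]='o', s[4]='e'
First match at index: 4


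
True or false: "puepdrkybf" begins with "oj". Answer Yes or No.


Input string: 'puepdrkybf'
Prefix to check: 'oj'
First 2 characters of input: 'pu'
Match: False
Result: No


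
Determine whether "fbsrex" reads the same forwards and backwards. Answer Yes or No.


Input string: 'fbsrex'
Reversed: 'xersbf'
Compare pairs: s[0]='f' vs s[5]='x' (mismatch), s[1]='b' vs s[4]='e' (mismatch), s[2]='s' vs s[3]='r' (mismatch)
Palindrome: No


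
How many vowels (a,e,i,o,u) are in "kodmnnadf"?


Input string: 'kodmnnadf'
Operation: count vowels (a, e, i, o, u)
Scan: s[0]='k', s[1]='o' (vowel), s[2]='d', s[3]='m', s[4]='n', s[5]='n', s[6]='a' (vowel), s[7]='d', s[8]='f'
Vowels found: 2
Result: 2


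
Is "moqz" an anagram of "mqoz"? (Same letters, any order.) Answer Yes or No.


String 1: 'mqoz' -> sorted: 'moqz'
String 2: 'moqz' -> sorted: 'moqz'
Compare sorted forms: 'moqz' == 'moqz'
Anagram: Yes


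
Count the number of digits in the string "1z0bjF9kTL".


Input string: '1z0bjF9kTL'
Operation: count digit characters (0-9)
Scan: '1'(digit), 'z', '0'(digit), 'b', 'j', 'F', '9'(digit), 'k', 'T', 'L'
Digits found: 3
Result: 3


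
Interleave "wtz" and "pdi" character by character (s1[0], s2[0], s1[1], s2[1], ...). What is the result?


String 1: 'wtz'
String 2: 'pdi'
Operation: alternate characters
Pairs: 'w'+'p', 't'+'d', 'z'+'i'
Result: wptdzi


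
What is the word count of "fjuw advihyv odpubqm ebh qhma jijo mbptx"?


Input string: 'fjuw advihyv odpubqm ebh qhma jijo mbptx'
Operation: split by spaces
Words found: 'fjuw', 'advihyv', 'odpubqm', 'ebh', 'qhma', 'jijo', 'mbptx'
Word count: 7


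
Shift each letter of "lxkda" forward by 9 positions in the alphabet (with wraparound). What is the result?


Input: 'lxkda', shift = 9
Operation: for each letter, (position + 9) mod 26
Mapping: 'l'(11+9=20)->'u', 'x'(23+9=32, 32 mod 26=6)->'g', 'k'(10+9=19)->'t', 'd'(3+9=12)->'m', 'a'(0+9=9)->'j'
Result: ugtmj


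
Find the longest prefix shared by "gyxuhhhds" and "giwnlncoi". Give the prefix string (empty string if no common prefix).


String 1: 'gyxuhhhds'
String 2: 'giwnlncoi'
Compare position by position:
pos 0: 'g' vs 'g' match
pos 1: 'y' vs 'i' differ -> stop
Longest common prefix: "g" (length 1)


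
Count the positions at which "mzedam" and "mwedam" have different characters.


String 1: 'mzedam'
String 2: 'mwedam'
Compare each position: pos 0: 'm'=='m', pos 1: 'z'!='w', pos 2: 'e'=='e', pos 3: 'd'=='d', pos 4: 'a'=='a', pos 5: 'm'=='m'
Differing positions: 1
Hamming distance: 1


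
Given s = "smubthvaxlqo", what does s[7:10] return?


Input string: 'smubthvaxlqo'
Operation: slice [7:10]
Extract characters: s[7]='a', s[8]='x', s[9]='l'
Result: axl


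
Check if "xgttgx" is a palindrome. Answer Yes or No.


Input string: 'xgttgx'
Reversed: 'xgttgx'
Compare pairs: s[0]='x' vs s[5]='x' (match), s[1]='g' vs s[4]='g' (match), s[2]='t' vs s[3]='t' (match)
Palindrome: Yes


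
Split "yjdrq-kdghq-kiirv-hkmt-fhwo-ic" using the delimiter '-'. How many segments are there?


Input string: 'yjdrq-kdghq-kiirv-hkmt-fhwo-ic'
Delimiter: '-'
Split result: 'yjdrq', 'kdghq', 'kiirv', 'hkmt', 'fhwo', 'ic'
Number of parts: 6


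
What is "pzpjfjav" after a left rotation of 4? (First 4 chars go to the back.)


Input: 'pzpjfjav', shift = 4
Operation: split at index 4 and swap parts
Front part s[0:4] = 'pzpj'
Back part s[4:] = 'fjav'
Rotated = back + front = 'fjav' + 'pzpj'
Result: fjavpzpj


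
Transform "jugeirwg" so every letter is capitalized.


Input string: 'jugeirwg'
Operation: convert each letter to uppercase
Mapping: 'j'->'J', 'u'->'U', 'g'->'G', 'e'->'E', 'i'->'I', 'r'->'R', 'w'->'W', 'g'->'G'
Result: JUGEIRWG


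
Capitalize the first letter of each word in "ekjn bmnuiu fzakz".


Input string: 'ekjn bmnuiu fzakz'
Operation: capitalize first letter of each word
Word transformations: 'ekjn'->'Ekjn', 'bmnuiu'->'Bmnuiu', 'fzakz'->'Fzakz'
Result: Ekjn Bmnuiu Fzakz


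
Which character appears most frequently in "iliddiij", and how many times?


Input: 'iliddiij'
Operation: tally each character
Counts: 'd':2, 'i':4, 'j':1, 'l':1
Maximum: 'i' appears 4 times


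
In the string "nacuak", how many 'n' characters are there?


Input string: 'nacuak'
Target character: 'n'
Scan each position: s[0]='n'
Matches found at indices: 0
Total: 1


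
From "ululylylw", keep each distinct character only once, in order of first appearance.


Input: 'ululylylw'
Operation: keep first occurrence of each character
Scan: s[0]='u' new -> keep; s[1]='l' new -> keep; s[2]='u' seen -> skip; s[3]='l' seen -> skip; s[4]='y' new -> keep; s[5]='l' seen -> skip; s[6]='y' seen -> skip; s[7]='l' seen -> skip; s[8]='w' new -> keep
Result: ulyw


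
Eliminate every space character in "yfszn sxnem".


Input string: 'yfszn sxnem'
Operation: remove all spaces
Words: 'yfszn', 'sxnem'
Join without spaces: yfsznsxnem


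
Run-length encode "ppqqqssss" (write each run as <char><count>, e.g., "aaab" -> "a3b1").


Input: 'ppqqqssss'
Operation: identify consecutive runs
Runs: 'pp' -> p2, 'qqq' -> q3, 'ssss' -> s4
Encoded: p2q3s4


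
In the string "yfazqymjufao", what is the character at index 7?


Input string: 'yfazqymjufao'
Operation: get character at index 7
Index mapping: s[0]='y', s[1]='f', s[2]='a', s[3]='z', s[4]='q', s[5]='y', s[6]='m', s[7]='j'
Result: 'j'


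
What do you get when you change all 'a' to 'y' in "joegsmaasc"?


Input string: 'joegsmaasc'
Operation: replace 'a' with 'y'
Positions of 'a': 6, 7
After replacement: joegsmyysc


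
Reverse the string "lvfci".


Input string: 'lvfci'
Operation: reverse character order
Original order: 'l' -> 'v' -> 'f' -> 'c' -> 'i'
Reversed order: 'i' -> 'c' -> 'f' -> 'v' -> 'l'
Result: icfvl


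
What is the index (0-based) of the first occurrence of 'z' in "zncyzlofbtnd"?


Input string: 'zncyzlofbtnd'
Target: 'z'
Scanning left to right: s[0]='z'
First match at index: 0


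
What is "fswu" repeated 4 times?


Input string: 'fswu'
Operation: repeat 4 times
Concatenation: 'fswu' + 'fswu' + 'fswu' + 'fswu'
Result: fswufswufswufswu


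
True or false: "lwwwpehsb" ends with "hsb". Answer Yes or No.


Input string: 'lwwwpehsb'
Suffix to check: 'hsb'
Last 3 characters of input: 'hsb'
Match: True
Result: Yes


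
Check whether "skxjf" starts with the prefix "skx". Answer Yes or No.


Input string: 'skxjf'
Prefix to check: 'skx'
First 3 characters of input: 'skx'
Match: True
Result: Yes


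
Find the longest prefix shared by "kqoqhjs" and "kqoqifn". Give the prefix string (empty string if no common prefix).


String 1: 'kqoqhjs'
String 2: 'kqoqifn'
Compare position by position:
pos 0: 'k' vs 'k' match
pos 1: 'q' vs 'q' match
pos 2: 'o' vs 'o' match
pos 3: 'q' vs 'q' match
pos 4: 'h' vs 'i' differ -> stop
Longest common prefix: "kqoq" (length 4)


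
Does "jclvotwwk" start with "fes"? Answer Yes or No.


Input string: 'jclvotwwk'
Prefix to check: 'fes'
First 3 characters of input: 'jcl'
Match: False
Result: No


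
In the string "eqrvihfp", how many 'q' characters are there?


Input string: 'eqrvihfp'
Target character: 'q'
Scan each position: s[1]='q'
Matches found at indices: 1
Total: 1


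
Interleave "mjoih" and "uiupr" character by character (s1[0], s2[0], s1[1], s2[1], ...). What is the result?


String 1: 'mjoih'
String 2: 'uiupr'
Operation: alternate characters
Pairs: 'm'+'u', 'j'+'i', 'o'+'u', 'i'+'p', 'h'+'r'
Result: mujiouiphr


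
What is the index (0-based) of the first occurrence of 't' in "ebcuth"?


Input string: 'ebcuth'
Target: 't'
Scanning left to right: s[0]='e', s[1]='b', s[2]='c', s[3]='u', s[4]='t'
First match at index: 4


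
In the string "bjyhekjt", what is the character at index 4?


Input string: 'bjyhekjt'
Operation: get character at index 4
Index mapping: s[0]='b', s[1]='j', s[2]='y', s[3]='h', s[4]='e'
Result: 'e'


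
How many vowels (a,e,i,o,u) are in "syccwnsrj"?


Input string: 'syccwnsrj'
Operation: count vowels (a, e, i, o, u)
Scan: s[0]='s', s[1]='y', s[2]='c', s[3]='c', s[4]='w', s[5]='n', s[6]='s', s[7]='r', s[8]='j'
Vowels found: 0
Result: 0


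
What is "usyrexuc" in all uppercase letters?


Input string: 'usyrexuc'
Operation: convert each letter to uppercase
Mapping: 'u'->'U', 's'->'S', 'y'->'Y', 'r'->'R', 'e'->'E', 'x'->'X', 'u'->'U', 'c'->'C'
Result: USYREXUC


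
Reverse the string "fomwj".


Input string: 'fomwj'
Operation: reverse character order
Original order: 'f' -> 'o' -> 'm' -> 'w' -> 'j'
Reversed order: 'j' -> 'w' -> 'm' -> 'o' -> 'f'
Result: jwmof


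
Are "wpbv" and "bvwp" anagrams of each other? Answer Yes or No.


String 1: 'wpbv' -> sorted: 'bpvw'
String 2: 'bvwp' -> sorted: 'bpvw'
Compare sorted forms: 'bpvw' == 'bpvw'
Anagram: Yes


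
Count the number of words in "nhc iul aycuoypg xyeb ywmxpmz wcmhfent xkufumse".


Input string: 'nhc iul aycuoypg xyeb ywmxpmz wcmhfent xkufumse'
Operation: split by spaces
Words found: 'nhc', 'iul', 'aycuoypg', 'xyeb', 'ywmxpmz', 'wcmhfent', 'xkufumse'
Word count: 7


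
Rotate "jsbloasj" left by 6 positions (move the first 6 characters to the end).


Input: 'jsbloasj', shift = 6
Operation: split at index 6 and swap parts
Front part s[0:6] = 'jsbloa'
Back part s[6:] = 'sj'
Rotated = back + front = 'sj' + 'jsbloa'
Result: sjjsbloa


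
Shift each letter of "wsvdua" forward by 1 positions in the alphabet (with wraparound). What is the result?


Input: 'wsvdua', shift = 1
Operation: for each letter, (position + 1) mod 26
Mapping: 'w'(22+1=23)->'x', 's'(18+1=19)->'t', 'v'(21+1=22)->'w', 'd'(3+1=4)->'e', 'u'(20+1=21)->'v', 'a'(0+1=1)->'b'
Result: xtwevb


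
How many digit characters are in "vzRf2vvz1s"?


Input string: 'vzRf2vvz1s'
Operation: count digit characters (0-9)
Scan: 'v', 'z', 'R', 'f', '2'(digit), 'v', 'v', 'z', '1'(digit), 's'
Digits found: 2
Result: 2


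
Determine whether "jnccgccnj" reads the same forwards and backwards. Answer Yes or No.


Input string: 'jnccgccnj'
Reversed: 'jnccgccnj'
Compare pairs: s[0]='j' vs s[8]='j' (match), s[1]='n' vs s[7]='n' (match), s[2]='c' vs s[6]='c' (match), s[3]='c' vs s[5]='c' (match)
Palindrome: Yes


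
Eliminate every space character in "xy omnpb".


Input string: 'xy omnpb'
Operation: remove all spaces
Words: 'xy', 'omnpb'
Join without spaces: xyomnpb


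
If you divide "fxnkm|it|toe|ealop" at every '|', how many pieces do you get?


Input string: 'fxnkm|it|toe|ealop'
Delimiter: '|'
Split result: 'fxnkm', 'it', 'toe', 'ealop'
Number of parts: 4


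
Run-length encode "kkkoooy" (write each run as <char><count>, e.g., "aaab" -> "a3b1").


Input: 'kkkoooy'
Operation: identify consecutive runs
Runs: 'kkk' -> k3, 'ooo' -> o3, 'y' -> y1
Encoded: k3o3y1


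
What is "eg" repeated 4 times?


Input string: 'eg'
Operation: repeat 4 times
Concatenation: 'eg' + 'eg' + 'eg' + 'eg'
Result: egegegeg


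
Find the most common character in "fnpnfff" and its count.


Input: 'fnpnfff'
Operation: tally each character
Counts: 'f':4, 'n':2, 'p':1
Maximum: 'f' appears 4 times


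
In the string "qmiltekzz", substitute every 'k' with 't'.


Input string: 'qmiltekzz'
Operation: replace 'k' with 't'
Positions of 'k': 6
After replacement: qmiltetzz


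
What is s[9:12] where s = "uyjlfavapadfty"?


Input string: 'uyjlfavapadfty'
Operation: slice [9:12]
Extract characters: s[9]='a', s[10]='d', s[11]='f'
Result: adf
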